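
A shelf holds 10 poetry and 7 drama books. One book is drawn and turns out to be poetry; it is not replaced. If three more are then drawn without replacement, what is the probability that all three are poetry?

3/20

After the first draw, 9 of the remaining 16 books are poetry.
P = 9/16 × 8/15 × 7/14 = 504/3360 = 3/20.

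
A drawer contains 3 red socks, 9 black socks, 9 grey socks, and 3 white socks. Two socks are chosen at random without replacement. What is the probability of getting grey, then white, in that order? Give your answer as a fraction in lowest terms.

Multiply the probability of each draw given the previous ones:
P = 9/24 × 3/23 = 27/552 = 9/184.

9/184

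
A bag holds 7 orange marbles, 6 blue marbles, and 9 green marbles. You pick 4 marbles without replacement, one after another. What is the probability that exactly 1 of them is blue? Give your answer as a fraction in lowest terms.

96/209

One ordering (blue drawn first) has probability 6/22 × 16/21 × 15/20 × 14/19 = 20160/175560 = 24/209.
There are C(4,1) = 4 such orderings, each equally likely, so P = 4 × 24/209 = 96/209.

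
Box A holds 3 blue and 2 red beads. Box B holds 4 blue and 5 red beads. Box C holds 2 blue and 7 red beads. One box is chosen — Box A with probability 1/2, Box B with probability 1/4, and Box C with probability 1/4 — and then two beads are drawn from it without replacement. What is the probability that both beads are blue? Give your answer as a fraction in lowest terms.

From Box A: P(both blue) = (3/5)(2/4) = 3/10.
From Box B: P(both blue) = (4/9)(3/8) = 1/6.
From Box C: P(both blue) = (2/9)(1/8) = 1/36.
Total probability = (1/2)(3/10) + (1/4)(1/6) + (1/4)(1/36) = 143/720.

143/720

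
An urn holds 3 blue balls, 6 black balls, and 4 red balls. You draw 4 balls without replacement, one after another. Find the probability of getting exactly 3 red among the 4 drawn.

36/715

One ordering (red drawn first) has probability 4/13 × 3/12 × 2/11 × 9/10 = 216/17160 = 9/715.
There are C(4,3) = 4 such orderings, each equally likely, so P = 4 × 9/715 = 36/715.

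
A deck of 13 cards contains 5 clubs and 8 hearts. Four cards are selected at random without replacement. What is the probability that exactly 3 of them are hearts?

One ordering (hearts drawn first) has probability 8/13 × 7/12 × 6/11 × 5/10 = 1680/17160 = 14/143.
There are C(4,3) = 4 such orderings, each equally likely, so P = 4 × 14/143 = 56/143.

56/143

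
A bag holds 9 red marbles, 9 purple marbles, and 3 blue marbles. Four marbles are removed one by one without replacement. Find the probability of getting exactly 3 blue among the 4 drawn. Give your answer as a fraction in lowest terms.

2/665

One ordering (blue drawn first) has probability 3/21 × 2/20 × 1/19 × 18/18 = 108/143640 = 1/1330.
There are C(4,3) = 4 such orderings, each equally likely, so P = 4 × 1/1330 = 2/665.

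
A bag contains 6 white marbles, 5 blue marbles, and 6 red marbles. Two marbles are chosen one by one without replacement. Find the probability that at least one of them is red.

81/136

P(no red) = 11/17 × 10/16 = 110/272 = 55/136.
P(at least one) = 1 − 55/136 = 81/136.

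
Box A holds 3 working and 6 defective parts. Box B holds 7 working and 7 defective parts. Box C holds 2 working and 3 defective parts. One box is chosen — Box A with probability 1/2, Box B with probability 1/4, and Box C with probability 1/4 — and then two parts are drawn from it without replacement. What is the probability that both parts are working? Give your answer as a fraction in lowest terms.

97/780

From Box A: P(both working) = (3/9)(2/8) = 1/12.
From Box B: P(both working) = (7/14)(6/13) = 3/13.
From Box C: P(both working) = (2/5)(1/4) = 1/10.
Total probability = (1/2)(1/12) + (1/4)(3/13) + (1/4)(1/10) = 97/780.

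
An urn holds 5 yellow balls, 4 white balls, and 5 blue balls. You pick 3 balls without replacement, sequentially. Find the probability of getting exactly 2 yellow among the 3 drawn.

One ordering (yellow drawn first) has probability 5/14 × 4/13 × 9/12 = 180/2184 = 15/182.
There are C(3,2) = 3 such orderings, each equally likely, so P = 3 × 15/182 = 45/182.

45/182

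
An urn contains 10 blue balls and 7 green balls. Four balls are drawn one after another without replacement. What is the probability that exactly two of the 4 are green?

27/68

One ordering (green drawn first) has probability 7/17 × 6/16 × 10/15 × 9/14 = 3780/57120 = 9/136.
There are C(4,2) = 6 such orderings, each equally likely, so P = 6 × 9/136 = 27/68.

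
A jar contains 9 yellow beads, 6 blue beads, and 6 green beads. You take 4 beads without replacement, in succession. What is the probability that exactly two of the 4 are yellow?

264/665

One ordering (yellow drawn first) has probability 9/21 × 8/20 × 12/19 × 11/18 = 9504/143640 = 44/665.
There are C(4,2) = 6 such orderings, each equally likely, so P = 6 × 44/665 = 264/665.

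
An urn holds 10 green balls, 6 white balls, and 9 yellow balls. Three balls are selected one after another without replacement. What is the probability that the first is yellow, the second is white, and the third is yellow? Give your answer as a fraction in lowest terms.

Multiply the probability of each draw given the previous ones:
P = 9/25 × 6/24 × 8/23 = 432/13800 = 18/575.

18/575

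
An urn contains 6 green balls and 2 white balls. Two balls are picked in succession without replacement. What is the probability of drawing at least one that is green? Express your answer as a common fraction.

27/28

P(no green) = 2/8 × 1/7 = 2/56 = 1/28.
P(at least one) = 1 − 1/28 = 27/28.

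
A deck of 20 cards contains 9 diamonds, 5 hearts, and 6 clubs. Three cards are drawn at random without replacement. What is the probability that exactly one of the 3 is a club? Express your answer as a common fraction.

91/190

One ordering (a club drawn first) has probability 6/20 × 14/19 × 13/18 = 1092/6840 = 91/570.
There are C(3,1) = 3 such orderings, each equally likely, so P = 3 × 91/570 = 91/190.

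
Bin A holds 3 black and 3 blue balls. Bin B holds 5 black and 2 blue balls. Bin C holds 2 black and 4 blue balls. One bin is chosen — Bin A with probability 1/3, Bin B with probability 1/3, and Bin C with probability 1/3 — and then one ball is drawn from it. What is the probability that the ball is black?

65/126

From Bin A: P(black) = 3/6.
From Bin B: P(black) = 5/7.
From Bin C: P(black) = 2/6.
Total probability = (1/3)(3/6) + (1/3)(5/7) + (1/3)(2/6) = 65/126.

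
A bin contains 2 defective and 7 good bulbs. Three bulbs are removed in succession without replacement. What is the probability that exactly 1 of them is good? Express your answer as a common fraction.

One ordering (good drawn first) has probability 7/9 × 2/8 × 1/7 = 14/504 = 1/36.
There are C(3,1) = 3 such orderings, each equally likely, so P = 3 × 1/36 = 1/12.

1/12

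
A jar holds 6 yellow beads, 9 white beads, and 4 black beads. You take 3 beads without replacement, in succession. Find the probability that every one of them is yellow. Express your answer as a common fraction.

20/969

P(every draw is yellow) = 6/19 × 5/18 × 4/17 = 120/5814 = 20/969.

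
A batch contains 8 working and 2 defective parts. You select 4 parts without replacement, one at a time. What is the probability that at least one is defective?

P(no defective) = 8/10 × 7/9 × 6/8 × 5/7 = 1680/5040 = 1/3.
P(at least one) = 1 − 1/3 = 2/3.

2/3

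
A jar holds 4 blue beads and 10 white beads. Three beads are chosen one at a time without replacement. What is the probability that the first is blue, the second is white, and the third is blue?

5/91

Multiply the probability of each draw given the previous ones:
P = 4/14 × 10/13 × 3/12 = 120/2184 = 5/91.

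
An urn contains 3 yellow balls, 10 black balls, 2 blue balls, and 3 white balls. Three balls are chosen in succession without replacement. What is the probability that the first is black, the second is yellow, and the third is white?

Each draw changes the counts, so multiply the conditional probabilities along the sequence:
P = 10/18 × 3/17 × 3/16 = 90/4896 = 5/272.

5/272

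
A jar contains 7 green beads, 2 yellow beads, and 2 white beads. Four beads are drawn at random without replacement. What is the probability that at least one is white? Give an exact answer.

P(no white) = 9/11 × 8/10 × 7/9 × 6/8 = 3024/7920 = 21/55.
P(at least one) = 1 − 21/55 = 34/55.

34/55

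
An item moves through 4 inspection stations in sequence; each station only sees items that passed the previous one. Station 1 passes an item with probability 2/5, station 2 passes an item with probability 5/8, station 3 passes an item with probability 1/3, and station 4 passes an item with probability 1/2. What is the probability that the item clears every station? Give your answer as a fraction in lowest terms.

The events are sequential, so multiply the conditional probabilities:
P = 2/5 × 5/8 × 1/3 × 1/2 = 10/240 = 1/24.

1/24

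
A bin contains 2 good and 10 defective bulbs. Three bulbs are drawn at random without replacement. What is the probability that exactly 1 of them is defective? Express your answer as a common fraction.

1/22

One ordering (defective drawn first) has probability 10/12 × 2/11 × 1/10 = 20/1320 = 1/66.
There are C(3,1) = 3 such orderings, each equally likely, so P = 3 × 1/66 = 1/22.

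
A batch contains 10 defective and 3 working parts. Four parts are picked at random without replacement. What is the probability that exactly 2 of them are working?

One ordering (working drawn first) has probability 3/13 × 2/12 × 10/11 × 9/10 = 540/17160 = 9/286.
There are C(4,2) = 6 such orderings, each equally likely, so P = 6 × 9/286 = 27/143.

27/143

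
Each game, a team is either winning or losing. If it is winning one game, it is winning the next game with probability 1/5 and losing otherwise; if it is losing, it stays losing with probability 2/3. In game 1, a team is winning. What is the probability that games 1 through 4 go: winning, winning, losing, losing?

8/75

Game 1 is given. For each transition, use the conditional probability from the current state:
P(winning | winning) = 1/5; P(losing | winning) = 4/5; P(losing | losing) = 2/3.
P = 1/5 × 4/5 × 2/3 = 8/75.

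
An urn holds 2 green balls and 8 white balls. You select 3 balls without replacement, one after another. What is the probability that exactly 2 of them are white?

One ordering (white drawn first) has probability 8/10 × 7/9 × 2/8 = 112/720 = 7/45.
There are C(3,2) = 3 such orderings, each equally likely, so P = 3 × 7/45 = 7/15.

7/15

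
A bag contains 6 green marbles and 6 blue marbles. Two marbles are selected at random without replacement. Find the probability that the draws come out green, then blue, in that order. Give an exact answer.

Each draw changes the counts, so multiply the conditional probabilities along the sequence:
P = 6/12 × 6/11 = 36/132 = 3/11.

3/11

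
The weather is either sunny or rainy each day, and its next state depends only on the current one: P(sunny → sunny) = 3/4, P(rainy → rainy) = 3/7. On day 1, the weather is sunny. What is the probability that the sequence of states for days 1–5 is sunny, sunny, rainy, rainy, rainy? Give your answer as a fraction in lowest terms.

27/784

Day 1 is given. For each transition, use the conditional probability from the current state:
P(sunny | sunny) = 3/4; P(rainy | sunny) = 1/4; P(rainy | rainy) = 3/7; P(rainy | rainy) = 3/7.
P = 3/4 × 1/4 × 3/7 × 3/7 = 27/784.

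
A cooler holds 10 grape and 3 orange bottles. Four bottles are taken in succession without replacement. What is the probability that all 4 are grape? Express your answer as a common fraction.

P(all grape) = 10/13 × 9/12 × 8/11 × 7/10 = 5040/17160 = 42/143.

42/143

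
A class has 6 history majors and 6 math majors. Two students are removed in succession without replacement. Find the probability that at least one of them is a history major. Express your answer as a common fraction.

P(no history majors) = 6/12 × 5/11 = 30/132 = 5/22.
P(at least one) = 1 − 5/22 = 17/22.

17/22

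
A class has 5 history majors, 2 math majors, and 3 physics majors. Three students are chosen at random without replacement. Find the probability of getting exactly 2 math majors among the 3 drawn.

One ordering (math majors drawn first) has probability 2/10 × 1/9 × 8/8 = 16/720 = 1/45.
There are C(3,2) = 3 such orderings, each equally likely, so P = 3 × 1/45 = 1/15.

1/15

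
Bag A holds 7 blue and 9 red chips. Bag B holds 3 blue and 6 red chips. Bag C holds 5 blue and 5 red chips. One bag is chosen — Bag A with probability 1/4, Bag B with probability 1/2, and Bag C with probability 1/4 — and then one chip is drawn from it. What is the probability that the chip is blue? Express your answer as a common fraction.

77/192

From Bag A: P(blue) = 7/16.
From Bag B: P(blue) = 3/9.
From Bag C: P(blue) = 5/10.
Total probability = (1/4)(7/16) + (1/2)(3/9) + (1/4)(5/10) = 77/192.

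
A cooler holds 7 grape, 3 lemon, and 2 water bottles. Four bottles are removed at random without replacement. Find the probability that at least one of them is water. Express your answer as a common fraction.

19/33

P(no water) = 10/12 × 9/11 × 8/10 × 7/9 = 5040/11880 = 14/33.
P(at least one) = 1 − 14/33 = 19/33.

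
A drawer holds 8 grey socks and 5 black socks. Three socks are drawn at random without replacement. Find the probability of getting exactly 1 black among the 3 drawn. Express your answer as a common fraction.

70/143

One ordering (black drawn first) has probability 5/13 × 8/12 × 7/11 = 280/1716 = 70/429.
There are C(3,1) = 3 such orderings, each equally likely, so P = 3 × 70/429 = 70/143.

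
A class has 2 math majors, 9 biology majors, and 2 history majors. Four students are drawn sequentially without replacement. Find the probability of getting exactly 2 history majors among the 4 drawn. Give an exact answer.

1/13

One ordering (history majors drawn first) has probability 2/13 × 1/12 × 11/11 × 10/10 = 220/17160 = 1/78.
There are C(4,2) = 6 such orderings, each equally likely, so P = 6 × 1/78 = 1/13.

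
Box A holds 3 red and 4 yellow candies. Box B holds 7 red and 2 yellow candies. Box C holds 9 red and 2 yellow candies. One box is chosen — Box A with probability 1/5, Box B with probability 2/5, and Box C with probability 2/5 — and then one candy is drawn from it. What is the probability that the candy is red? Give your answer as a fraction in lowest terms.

2509/3465

From Box A: P(red) = 3/7.
From Box B: P(red) = 7/9.
From Box C: P(red) = 9/11.
Total probability = (1/5)(3/7) + (2/5)(7/9) + (2/5)(9/11) = 2509/3465.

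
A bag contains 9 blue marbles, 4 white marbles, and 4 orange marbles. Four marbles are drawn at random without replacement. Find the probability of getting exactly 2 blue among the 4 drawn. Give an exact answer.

36/85

One ordering (blue drawn first) has probability 9/17 × 8/16 × 8/15 × 7/14 = 4032/57120 = 6/85.
There are C(4,2) = 6 such orderings, each equally likely, so P = 6 × 6/85 = 36/85.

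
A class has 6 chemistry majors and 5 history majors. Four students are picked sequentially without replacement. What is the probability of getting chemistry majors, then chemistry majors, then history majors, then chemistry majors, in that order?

5/66

Chain rule:
P = 6/11 × 5/10 × 5/9 × 4/8 = 600/7920 = 5/66.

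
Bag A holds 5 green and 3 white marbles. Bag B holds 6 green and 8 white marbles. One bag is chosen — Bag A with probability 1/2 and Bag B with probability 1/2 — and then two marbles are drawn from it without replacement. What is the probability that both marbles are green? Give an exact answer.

95/364

From Bag A: P(both green) = (5/8)(4/7) = 5/14.
From Bag B: P(both green) = (6/14)(5/13) = 15/91.
Total probability = (1/2)(5/14) + (1/2)(15/91) = 95/364.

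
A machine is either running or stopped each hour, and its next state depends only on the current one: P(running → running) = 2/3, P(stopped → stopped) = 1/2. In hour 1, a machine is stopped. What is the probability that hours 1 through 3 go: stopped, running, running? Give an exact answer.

1/3

Hour 1 is given. For each transition, use the conditional probability from the current state:
P(running | stopped) = 1/2; P(running | running) = 2/3.
P = 1/2 × 2/3 = 2/6 = 1/3.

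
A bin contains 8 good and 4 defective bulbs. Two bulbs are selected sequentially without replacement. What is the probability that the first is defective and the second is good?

8/33

Chain rule:
P = 4/12 × 8/11 = 32/132 = 8/33.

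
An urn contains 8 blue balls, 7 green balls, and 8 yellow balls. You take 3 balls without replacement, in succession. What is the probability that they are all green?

5/253

P(all green) = 7/23 × 6/22 × 5/21 = 210/10626 = 5/253.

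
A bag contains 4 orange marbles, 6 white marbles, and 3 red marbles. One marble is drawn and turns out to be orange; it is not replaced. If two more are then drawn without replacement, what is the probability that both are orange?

With the first marble removed, 3 orange remain out of 12.
P = 3/12 × 2/11 = 6/132 = 1/22.

1/22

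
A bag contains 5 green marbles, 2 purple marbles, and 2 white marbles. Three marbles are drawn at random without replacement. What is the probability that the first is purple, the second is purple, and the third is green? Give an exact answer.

5/252

Chain rule:
P = 2/9 × 1/8 × 5/7 = 10/504 = 5/252.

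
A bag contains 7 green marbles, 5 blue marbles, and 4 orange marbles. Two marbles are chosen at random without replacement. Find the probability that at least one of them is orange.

P(no orange) = 12/16 × 11/15 = 132/240 = 11/20.
P(at least one) = 1 − 11/20 = 9/20.

9/20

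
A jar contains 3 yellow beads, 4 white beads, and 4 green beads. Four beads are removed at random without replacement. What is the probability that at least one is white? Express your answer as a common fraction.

P(no white) = 7/11 × 6/10 × 5/9 × 4/8 = 840/7920 = 7/66.
P(at least one) = 1 − 7/66 = 59/66.

59/66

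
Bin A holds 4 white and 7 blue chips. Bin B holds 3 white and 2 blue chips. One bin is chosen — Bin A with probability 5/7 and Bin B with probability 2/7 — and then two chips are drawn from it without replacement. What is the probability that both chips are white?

9/55

From Bin A: P(both white) = (4/11)(3/10) = 6/55.
From Bin B: P(both white) = (3/5)(2/4) = 3/10.
Total probability = (5/7)(6/55) + (2/7)(3/10) = 9/55.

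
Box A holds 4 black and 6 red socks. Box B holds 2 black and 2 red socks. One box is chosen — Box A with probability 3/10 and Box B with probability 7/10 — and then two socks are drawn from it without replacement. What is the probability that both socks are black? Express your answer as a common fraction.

From Box A: P(both black) = (4/10)(3/9) = 2/15.
From Box B: P(both black) = (2/4)(1/3) = 1/6.
Total probability = (3/10)(2/15) + (7/10)(1/6) = 47/300.

47/300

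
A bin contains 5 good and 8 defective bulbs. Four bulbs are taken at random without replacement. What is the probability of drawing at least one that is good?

129/143

P(no good) = 8/13 × 7/12 × 6/11 × 5/10 = 1680/17160 = 14/143.
P(at least one) = 1 − 14/143 = 129/143.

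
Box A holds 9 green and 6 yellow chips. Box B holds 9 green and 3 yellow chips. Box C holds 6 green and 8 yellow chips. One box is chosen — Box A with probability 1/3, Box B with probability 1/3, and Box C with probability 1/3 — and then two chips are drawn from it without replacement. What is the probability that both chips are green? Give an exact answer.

251/715

From Box A: P(both green) = (9/15)(8/14) = 12/35.
From Box B: P(both green) = (9/12)(8/11) = 6/11.
From Box C: P(both green) = (6/14)(5/13) = 15/91.
Total probability = (1/3)(12/35) + (1/3)(6/11) + (1/3)(15/91) = 251/715.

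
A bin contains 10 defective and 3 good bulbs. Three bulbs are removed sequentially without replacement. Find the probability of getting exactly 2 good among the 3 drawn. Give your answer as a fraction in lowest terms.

One ordering (good drawn first) has probability 3/13 × 2/12 × 10/11 = 60/1716 = 5/143.
There are C(3,2) = 3 such orderings, each equally likely, so P = 3 × 5/143 = 15/143.

15/143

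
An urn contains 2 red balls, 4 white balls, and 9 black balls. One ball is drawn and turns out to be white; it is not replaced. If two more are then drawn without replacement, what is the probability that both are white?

3/91

With the first ball removed, 3 white remain out of 14.
P = 3/14 × 2/13 = 6/182 = 3/91.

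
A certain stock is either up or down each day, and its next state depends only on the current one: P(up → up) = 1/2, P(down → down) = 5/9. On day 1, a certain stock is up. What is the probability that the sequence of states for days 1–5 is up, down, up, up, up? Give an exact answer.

Day 1 is given. For each transition, use the conditional probability from the current state:
P(down | up) = 1/2; P(up | down) = 4/9; P(up | up) = 1/2; P(up | up) = 1/2.
P = 1/2 × 4/9 × 1/2 × 1/2 = 4/72 = 1/18.

1/18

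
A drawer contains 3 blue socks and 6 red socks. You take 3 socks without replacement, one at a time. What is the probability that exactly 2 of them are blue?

One ordering (blue drawn first) has probability 3/9 × 2/8 × 6/7 = 36/504 = 1/14.
There are C(3,2) = 3 such orderings, each equally likely, so P = 3 × 1/14 = 3/14.

3/14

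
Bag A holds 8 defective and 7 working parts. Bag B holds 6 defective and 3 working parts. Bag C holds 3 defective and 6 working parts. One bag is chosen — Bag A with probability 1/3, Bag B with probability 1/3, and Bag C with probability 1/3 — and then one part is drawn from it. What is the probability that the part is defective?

From Bag A: P(defective) = 8/15.
From Bag B: P(defective) = 6/9.
From Bag C: P(defective) = 3/9.
Total probability = (1/3)(8/15) + (1/3)(6/9) + (1/3)(3/9) = 23/45.

23/45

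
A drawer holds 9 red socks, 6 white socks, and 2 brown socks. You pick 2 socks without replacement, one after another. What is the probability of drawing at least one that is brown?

31/136

P(no brown) = 15/17 × 14/16 = 210/272 = 105/136.
P(at least one) = 1 − 105/136 = 31/136.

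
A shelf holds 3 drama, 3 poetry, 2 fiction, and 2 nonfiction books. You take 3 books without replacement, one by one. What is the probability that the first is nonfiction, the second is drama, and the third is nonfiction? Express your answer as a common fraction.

1/120

Multiply the probability of each draw given the previous ones:
P = 2/10 × 3/9 × 1/8 = 6/720 = 1/120.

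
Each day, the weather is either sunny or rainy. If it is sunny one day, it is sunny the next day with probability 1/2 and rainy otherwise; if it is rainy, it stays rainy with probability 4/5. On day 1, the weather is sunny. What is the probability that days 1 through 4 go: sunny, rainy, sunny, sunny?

Day 1 is given. For each transition, use the conditional probability from the current state:
P(rainy | sunny) = 1/2; P(sunny | rainy) = 1/5; P(sunny | sunny) = 1/2.
P = 1/2 × 1/5 × 1/2 = 1/20.

1/20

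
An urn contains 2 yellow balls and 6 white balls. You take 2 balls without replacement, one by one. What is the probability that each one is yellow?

P = 2/8 × 1/7 = 2/56 = 1/28.

1/28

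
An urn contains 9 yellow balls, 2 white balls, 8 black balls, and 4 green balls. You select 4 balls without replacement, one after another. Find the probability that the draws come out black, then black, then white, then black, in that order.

Each draw changes the counts, so multiply the conditional probabilities along the sequence:
P = 8/23 × 7/22 × 2/21 × 6/20 = 672/212520 = 4/1265.

4/1265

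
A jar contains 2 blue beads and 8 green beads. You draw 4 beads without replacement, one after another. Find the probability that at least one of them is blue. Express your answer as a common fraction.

2/3

P(no blue) = 8/10 × 7/9 × 6/8 × 5/7 = 1680/5040 = 1/3.
P(at least one) = 1 − 1/3 = 2/3.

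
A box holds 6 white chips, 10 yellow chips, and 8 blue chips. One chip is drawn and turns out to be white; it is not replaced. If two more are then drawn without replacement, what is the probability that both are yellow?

After the first draw, 10 of the remaining 23 chips are yellow.
P = 10/23 × 9/22 = 90/506 = 45/253.

45/253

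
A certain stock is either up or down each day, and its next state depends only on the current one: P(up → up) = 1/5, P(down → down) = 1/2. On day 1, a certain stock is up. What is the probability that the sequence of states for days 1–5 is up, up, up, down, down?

2/125

Day 1 is given. For each transition, use the conditional probability from the current state:
P(up | up) = 1/5; P(up | up) = 1/5; P(down | up) = 4/5; P(down | down) = 1/2.
P = 1/5 × 1/5 × 4/5 × 1/2 = 4/250 = 2/125.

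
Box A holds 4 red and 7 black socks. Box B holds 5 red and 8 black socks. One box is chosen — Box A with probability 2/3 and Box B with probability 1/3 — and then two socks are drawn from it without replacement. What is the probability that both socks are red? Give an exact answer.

From Box A: P(both red) = (4/11)(3/10) = 6/55.
From Box B: P(both red) = (5/13)(4/12) = 5/39.
Total probability = (2/3)(6/55) + (1/3)(5/39) = 743/6435.

743/6435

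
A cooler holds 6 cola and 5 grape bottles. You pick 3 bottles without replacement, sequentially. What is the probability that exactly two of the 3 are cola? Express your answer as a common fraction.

One ordering (cola drawn first) has probability 6/11 × 5/10 × 5/9 = 150/990 = 5/33.
There are C(3,2) = 3 such orderings, each equally likely, so P = 3 × 5/33 = 5/11.

5/11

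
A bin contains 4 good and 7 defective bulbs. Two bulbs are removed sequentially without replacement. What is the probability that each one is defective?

P = 7/11 × 6/10 = 42/110 = 21/55.

21/55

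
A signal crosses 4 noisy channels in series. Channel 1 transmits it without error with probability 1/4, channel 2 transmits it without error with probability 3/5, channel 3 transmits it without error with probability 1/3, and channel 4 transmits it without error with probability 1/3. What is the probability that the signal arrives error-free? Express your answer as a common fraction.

Multiplying along the chain,
P = 1/4 × 3/5 × 1/3 × 1/3 = 3/180 = 1/60.

1/60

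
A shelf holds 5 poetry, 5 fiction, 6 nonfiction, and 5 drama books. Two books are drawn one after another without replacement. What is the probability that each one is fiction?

P(every draw is fiction) = 5/21 × 4/20 = 20/420 = 1/21.

1/21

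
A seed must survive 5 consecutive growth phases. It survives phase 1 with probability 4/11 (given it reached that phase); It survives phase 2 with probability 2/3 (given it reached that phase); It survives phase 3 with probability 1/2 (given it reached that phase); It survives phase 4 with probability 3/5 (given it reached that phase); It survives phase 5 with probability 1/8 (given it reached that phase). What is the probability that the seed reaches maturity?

1/110

Multiplying along the chain,
P = 4/11 × 2/3 × 1/2 × 3/5 × 1/8 = 24/2640 = 1/110.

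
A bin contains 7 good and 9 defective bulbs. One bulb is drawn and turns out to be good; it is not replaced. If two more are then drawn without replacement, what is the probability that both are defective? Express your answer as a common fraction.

12/35

After the first draw, 9 of the remaining 15 bulbs are defective.
P = 9/15 × 8/14 = 72/210 = 12/35.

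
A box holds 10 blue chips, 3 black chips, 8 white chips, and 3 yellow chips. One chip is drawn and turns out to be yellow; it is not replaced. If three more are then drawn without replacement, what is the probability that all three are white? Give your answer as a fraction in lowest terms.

With the first chip removed, 8 white remain out of 23.
P = 8/23 × 7/22 × 6/21 = 336/10626 = 8/253.

8/253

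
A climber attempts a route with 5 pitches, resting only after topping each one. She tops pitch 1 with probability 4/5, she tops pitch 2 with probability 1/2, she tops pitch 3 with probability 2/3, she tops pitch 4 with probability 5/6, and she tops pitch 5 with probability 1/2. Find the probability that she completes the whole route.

Multiplying along the chain,
P = 4/5 × 1/2 × 2/3 × 5/6 × 1/2 = 40/360 = 1/9.

1/9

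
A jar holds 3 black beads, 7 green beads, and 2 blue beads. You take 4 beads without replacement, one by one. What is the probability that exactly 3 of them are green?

35/99

One ordering (green drawn first) has probability 7/12 × 6/11 × 5/10 × 5/9 = 1050/11880 = 35/396.
There are C(4,3) = 4 such orderings, each equally likely, so P = 4 × 35/396 = 35/99.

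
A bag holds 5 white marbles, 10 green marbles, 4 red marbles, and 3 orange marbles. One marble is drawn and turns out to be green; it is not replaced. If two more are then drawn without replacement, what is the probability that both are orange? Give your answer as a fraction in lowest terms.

1/70

With the first marble removed, 3 orange remain out of 21.
P = 3/21 × 2/20 = 6/420 = 1/70.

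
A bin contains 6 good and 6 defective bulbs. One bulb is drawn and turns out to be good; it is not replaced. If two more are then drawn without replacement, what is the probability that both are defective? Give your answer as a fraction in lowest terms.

3/11

After the first draw, 6 of the remaining 11 bulbs are defective.
P = 6/11 × 5/10 = 30/110 = 3/11.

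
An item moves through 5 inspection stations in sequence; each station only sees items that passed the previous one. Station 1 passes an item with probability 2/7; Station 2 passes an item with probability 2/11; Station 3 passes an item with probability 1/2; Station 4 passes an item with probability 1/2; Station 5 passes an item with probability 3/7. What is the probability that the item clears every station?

3/539

The events are sequential, so multiply the conditional probabilities:
P = 2/7 × 2/11 × 1/2 × 1/2 × 3/7 = 12/2156 = 3/539.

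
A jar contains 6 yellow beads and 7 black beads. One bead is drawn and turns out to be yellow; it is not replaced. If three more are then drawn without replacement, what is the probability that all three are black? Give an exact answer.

7/44

With the first bead removed, 7 black remain out of 12.
P = 7/12 × 6/11 × 5/10 = 210/1320 = 7/44.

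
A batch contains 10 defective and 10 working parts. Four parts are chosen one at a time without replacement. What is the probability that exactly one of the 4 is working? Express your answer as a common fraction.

80/323

One ordering (working drawn first) has probability 10/20 × 10/19 × 9/18 × 8/17 = 7200/116280 = 20/323.
There are C(4,1) = 4 such orderings, each equally likely, so P = 4 × 20/323 = 80/323.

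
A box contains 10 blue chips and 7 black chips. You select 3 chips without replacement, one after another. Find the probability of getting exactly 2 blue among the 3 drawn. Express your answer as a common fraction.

One ordering (blue drawn first) has probability 10/17 × 9/16 × 7/15 = 630/4080 = 21/136.
There are C(3,2) = 3 such orderings, each equally likely, so P = 3 × 21/136 = 63/136.

63/136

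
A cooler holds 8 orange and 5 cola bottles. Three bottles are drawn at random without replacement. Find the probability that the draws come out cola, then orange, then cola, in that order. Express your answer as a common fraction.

Chain rule:
P = 5/13 × 8/12 × 4/11 = 160/1716 = 40/429.

40/429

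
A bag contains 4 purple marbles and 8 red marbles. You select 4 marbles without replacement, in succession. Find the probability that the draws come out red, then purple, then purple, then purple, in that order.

8/495

Multiply the probability of each draw given the previous ones:
P = 8/12 × 4/11 × 3/10 × 2/9 = 192/11880 = 8/495.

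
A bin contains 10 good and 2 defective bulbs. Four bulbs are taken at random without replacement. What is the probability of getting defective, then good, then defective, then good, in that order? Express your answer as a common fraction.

Each draw changes the counts, so multiply the conditional probabilities along the sequence:
P = 2/12 × 10/11 × 1/10 × 9/9 = 180/11880 = 1/66.

1/66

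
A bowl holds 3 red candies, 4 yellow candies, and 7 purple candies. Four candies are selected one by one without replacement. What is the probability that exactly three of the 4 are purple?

One ordering (purple drawn first) has probability 7/14 × 6/13 × 5/12 × 7/11 = 1470/24024 = 35/572.
There are C(4,3) = 4 such orderings, each equally likely, so P = 4 × 35/572 = 35/143.

35/143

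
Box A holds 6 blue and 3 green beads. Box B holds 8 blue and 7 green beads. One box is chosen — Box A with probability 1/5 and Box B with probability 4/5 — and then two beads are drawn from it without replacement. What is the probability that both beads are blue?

89/300

From Box A: P(both blue) = (6/9)(5/8) = 5/12.
From Box B: P(both blue) = (8/15)(7/14) = 4/15.
Total probability = (1/5)(5/12) + (4/5)(4/15) = 89/300.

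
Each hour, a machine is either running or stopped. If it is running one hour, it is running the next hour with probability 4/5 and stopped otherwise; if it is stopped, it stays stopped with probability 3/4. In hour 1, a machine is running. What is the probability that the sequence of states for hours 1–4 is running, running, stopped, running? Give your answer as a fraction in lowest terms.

Hour 1 is given. For each transition, use the conditional probability from the current state:
P(running | running) = 4/5; P(stopped | running) = 1/5; P(running | stopped) = 1/4.
P = 4/5 × 1/5 × 1/4 = 4/100 = 1/25.

1/25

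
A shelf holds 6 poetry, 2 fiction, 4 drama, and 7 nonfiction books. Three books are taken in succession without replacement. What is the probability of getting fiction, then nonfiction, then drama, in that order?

Chain rule:
P = 2/19 × 7/18 × 4/17 = 56/5814 = 28/2907.

28/2907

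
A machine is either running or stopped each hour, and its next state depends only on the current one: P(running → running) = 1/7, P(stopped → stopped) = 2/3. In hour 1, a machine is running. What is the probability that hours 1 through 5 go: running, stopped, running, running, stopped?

Hour 1 is given. For each transition, use the conditional probability from the current state:
P(stopped | running) = 6/7; P(running | stopped) = 1/3; P(running | running) = 1/7; P(stopped | running) = 6/7.
P = 6/7 × 1/3 × 1/7 × 6/7 = 36/1029 = 12/343.

12/343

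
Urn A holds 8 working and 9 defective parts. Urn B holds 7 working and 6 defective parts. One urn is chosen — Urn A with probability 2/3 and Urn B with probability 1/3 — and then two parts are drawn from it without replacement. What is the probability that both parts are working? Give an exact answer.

From Urn A: P(both working) = (8/17)(7/16) = 7/34.
From Urn B: P(both working) = (7/13)(6/12) = 7/26.
Total probability = (2/3)(7/34) + (1/3)(7/26) = 301/1326.

301/1326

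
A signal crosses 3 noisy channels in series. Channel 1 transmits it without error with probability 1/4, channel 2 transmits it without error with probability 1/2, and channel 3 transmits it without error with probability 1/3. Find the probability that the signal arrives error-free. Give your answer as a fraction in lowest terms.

1/24

The events are sequential, so multiply the conditional probabilities:
P = 1/4 × 1/2 × 1/3 = 1/24.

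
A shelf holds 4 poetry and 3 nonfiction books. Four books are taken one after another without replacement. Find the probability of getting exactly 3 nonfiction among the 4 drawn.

4/35

One ordering (nonfiction drawn first) has probability 3/7 × 2/6 × 1/5 × 4/4 = 24/840 = 1/35.
There are C(4,3) = 4 such orderings, each equally likely, so P = 4 × 1/35 = 4/35.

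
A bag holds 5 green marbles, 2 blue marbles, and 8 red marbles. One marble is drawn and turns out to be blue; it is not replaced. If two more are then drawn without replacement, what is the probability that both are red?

4/13

After the first draw, 8 of the remaining 14 marbles are red.
P = 8/14 × 7/13 = 56/182 = 4/13.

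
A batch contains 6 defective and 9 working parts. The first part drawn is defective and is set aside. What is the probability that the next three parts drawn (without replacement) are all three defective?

With the first part removed, 5 defective remain out of 14.
P = 5/14 × 4/13 × 3/12 = 60/2184 = 5/182.

5/182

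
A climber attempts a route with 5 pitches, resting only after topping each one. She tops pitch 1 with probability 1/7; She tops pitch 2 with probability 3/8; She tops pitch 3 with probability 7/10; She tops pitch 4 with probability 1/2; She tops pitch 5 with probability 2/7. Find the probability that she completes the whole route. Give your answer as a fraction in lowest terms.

3/560

Each stage is reached only if all earlier stages succeed, so
P = 1/7 × 3/8 × 7/10 × 1/2 × 2/7 = 42/7840 = 3/560.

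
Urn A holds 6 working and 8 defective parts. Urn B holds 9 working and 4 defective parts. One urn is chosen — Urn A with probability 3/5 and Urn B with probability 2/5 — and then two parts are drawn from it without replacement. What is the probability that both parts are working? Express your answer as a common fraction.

From Urn A: P(both working) = (6/14)(5/13) = 15/91.
From Urn B: P(both working) = (9/13)(8/12) = 6/13.
Total probability = (3/5)(15/91) + (2/5)(6/13) = 129/455.

129/455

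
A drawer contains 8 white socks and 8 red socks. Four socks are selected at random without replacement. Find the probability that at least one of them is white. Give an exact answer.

25/26

P(no white) = 8/16 × 7/15 × 6/14 × 5/13 = 1680/43680 = 1/26.
P(at least one) = 1 − 1/26 = 25/26.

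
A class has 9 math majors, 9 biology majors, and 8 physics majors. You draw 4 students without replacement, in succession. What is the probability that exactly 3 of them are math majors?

One ordering (math majors drawn first) has probability 9/26 × 8/25 × 7/24 × 17/23 = 8568/358800 = 357/14950.
There are C(4,3) = 4 such orderings, each equally likely, so P = 4 × 357/14950 = 714/7475.

714/7475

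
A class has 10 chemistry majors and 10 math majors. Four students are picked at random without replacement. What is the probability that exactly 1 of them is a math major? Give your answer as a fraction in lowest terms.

80/323

One ordering (a math major drawn first) has probability 10/20 × 10/19 × 9/18 × 8/17 = 7200/116280 = 20/323.
There are C(4,1) = 4 such orderings, each equally likely, so P = 4 × 20/323 = 80/323.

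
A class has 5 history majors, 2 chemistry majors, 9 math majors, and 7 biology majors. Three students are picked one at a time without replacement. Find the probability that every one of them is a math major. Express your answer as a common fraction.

12/253

P = 9/23 × 8/22 × 7/21 = 504/10626 = 12/253.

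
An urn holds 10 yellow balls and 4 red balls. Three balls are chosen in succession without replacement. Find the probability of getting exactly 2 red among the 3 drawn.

15/91

One ordering (red drawn first) has probability 4/14 × 3/13 × 10/12 = 120/2184 = 5/91.
There are C(3,2) = 3 such orderings, each equally likely, so P = 3 × 5/91 = 15/91.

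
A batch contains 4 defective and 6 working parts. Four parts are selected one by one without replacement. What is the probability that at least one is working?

209/210

P(no working) = 4/10 × 3/9 × 2/8 × 1/7 = 24/5040 = 1/210.
P(at least one) = 1 − 1/210 = 209/210.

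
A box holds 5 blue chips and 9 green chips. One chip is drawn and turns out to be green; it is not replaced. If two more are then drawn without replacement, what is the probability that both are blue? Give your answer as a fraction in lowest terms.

5/39

With the first chip removed, 5 blue remain out of 13.
P = 5/13 × 4/12 = 20/156 = 5/39.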